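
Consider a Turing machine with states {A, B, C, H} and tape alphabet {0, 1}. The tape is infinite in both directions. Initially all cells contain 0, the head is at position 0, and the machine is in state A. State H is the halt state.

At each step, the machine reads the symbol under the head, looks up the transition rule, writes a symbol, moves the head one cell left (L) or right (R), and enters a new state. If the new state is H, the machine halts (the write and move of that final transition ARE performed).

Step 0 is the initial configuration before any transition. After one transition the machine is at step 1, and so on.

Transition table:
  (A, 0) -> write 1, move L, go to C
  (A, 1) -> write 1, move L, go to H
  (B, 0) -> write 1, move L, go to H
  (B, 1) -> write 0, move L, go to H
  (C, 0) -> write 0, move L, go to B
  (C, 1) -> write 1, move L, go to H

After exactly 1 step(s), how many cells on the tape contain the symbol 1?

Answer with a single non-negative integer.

Answer: 1

Derivation:
Step 1: in state A at pos 0, read 0 -> (A,0)->write 1,move L,goto C. Now: state=C, head=-1, tape[-2..1]=0010 (head:  ^)
Cells containing 1 after step 1: {0} -> 1 cell(s)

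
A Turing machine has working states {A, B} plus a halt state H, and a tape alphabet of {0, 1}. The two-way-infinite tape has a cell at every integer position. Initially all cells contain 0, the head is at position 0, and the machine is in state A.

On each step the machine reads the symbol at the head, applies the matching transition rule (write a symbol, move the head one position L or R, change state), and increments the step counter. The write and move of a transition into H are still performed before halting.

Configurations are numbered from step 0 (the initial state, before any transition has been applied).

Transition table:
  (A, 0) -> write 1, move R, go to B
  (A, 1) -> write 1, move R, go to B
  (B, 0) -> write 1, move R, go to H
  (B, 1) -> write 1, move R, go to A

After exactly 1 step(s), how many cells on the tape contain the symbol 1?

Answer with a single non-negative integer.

Answer: 1

Derivation:
Step 1: in state A at pos 0, read 0 -> (A,0)->write 1,move R,goto B. Now: state=B, head=1, tape[-1..2]=0100 (head:   ^)
Cells containing 1 after step 1: {0} -> 1 cell(s)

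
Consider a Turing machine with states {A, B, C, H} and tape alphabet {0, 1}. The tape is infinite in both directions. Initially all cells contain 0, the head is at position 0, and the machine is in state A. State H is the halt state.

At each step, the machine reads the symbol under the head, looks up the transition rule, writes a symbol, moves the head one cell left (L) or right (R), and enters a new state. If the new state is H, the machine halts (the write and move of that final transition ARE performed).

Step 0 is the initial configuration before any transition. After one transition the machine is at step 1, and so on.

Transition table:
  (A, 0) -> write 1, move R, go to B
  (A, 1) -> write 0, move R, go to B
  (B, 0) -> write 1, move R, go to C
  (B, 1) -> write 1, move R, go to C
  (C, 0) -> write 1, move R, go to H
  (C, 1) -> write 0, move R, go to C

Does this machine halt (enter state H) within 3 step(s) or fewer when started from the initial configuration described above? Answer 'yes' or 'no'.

Step 1: in state A at pos 0, read 0 -> (A,0)->write 1,move R,goto B. Now: state=B, head=1, tape[-1..2]=0100 (head:   ^)
Step 2: in state B at pos 1, read 0 -> (B,0)->write 1,move R,goto C. Now: state=C, head=2, tape[-1..3]=01100 (head:    ^)
Step 3: in state C at pos 2, read 0 -> (C,0)->write 1,move R,goto H. Now: state=H, head=3, tape[-1..4]=011100 (head:     ^)
State H reached at step 3; 3 <= 3 -> yes

Answer: yes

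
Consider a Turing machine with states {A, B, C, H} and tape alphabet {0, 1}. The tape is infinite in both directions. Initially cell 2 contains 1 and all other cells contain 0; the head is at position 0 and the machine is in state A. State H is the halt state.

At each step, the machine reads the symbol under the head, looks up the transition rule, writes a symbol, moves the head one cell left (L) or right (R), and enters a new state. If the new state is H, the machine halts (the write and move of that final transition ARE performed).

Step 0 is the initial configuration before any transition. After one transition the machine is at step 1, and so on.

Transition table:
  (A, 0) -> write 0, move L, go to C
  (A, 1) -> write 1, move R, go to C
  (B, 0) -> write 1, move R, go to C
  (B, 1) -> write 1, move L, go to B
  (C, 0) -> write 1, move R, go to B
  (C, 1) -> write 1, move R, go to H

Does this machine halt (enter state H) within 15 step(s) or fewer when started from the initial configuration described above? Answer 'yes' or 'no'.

Answer: yes

Derivation:
Step 1: in state A at pos 0, read 0 -> (A,0)->write 0,move L,goto C. Now: state=C, head=-1, tape[-2..3]=000010 (head:  ^)
Step 2: in state C at pos -1, read 0 -> (C,0)->write 1,move R,goto B. Now: state=B, head=0, tape[-2..3]=010010 (head:   ^)
Step 3: in state B at pos 0, read 0 -> (B,0)->write 1,move R,goto C. Now: state=C, head=1, tape[-2..3]=011010 (head:    ^)
Step 4: in state C at pos 1, read 0 -> (C,0)->write 1,move R,goto B. Now: state=B, head=2, tape[-2..3]=011110 (head:     ^)
Step 5: in state B at pos 2, read 1 -> (B,1)->write 1,move L,goto B. Now: state=B, head=1, tape[-2..3]=011110 (head:    ^)
Step 6: in state B at pos 1, read 1 -> (B,1)->write 1,move L,goto B. Now: state=B, head=0, tape[-2..3]=011110 (head:   ^)
Step 7: in state B at pos 0, read 1 -> (B,1)->write 1,move L,goto B. Now: state=B, head=-1, tape[-2..3]=011110 (head:  ^)
Step 8: in state B at pos -1, read 1 -> (B,1)->write 1,move L,goto B. Now: state=B, head=-2, tape[-3..3]=0011110 (head:  ^)
Step 9: in state B at pos -2, read 0 -> (B,0)->write 1,move R,goto C. Now: state=C, head=-1, tape[-3..3]=0111110 (head:   ^)
Step 10: in state C at pos -1, read 1 -> (C,1)->write 1,move R,goto H. Now: state=H, head=0, tape[-3..3]=0111110 (head:    ^)
State H reached at step 10; 10 <= 15 -> yes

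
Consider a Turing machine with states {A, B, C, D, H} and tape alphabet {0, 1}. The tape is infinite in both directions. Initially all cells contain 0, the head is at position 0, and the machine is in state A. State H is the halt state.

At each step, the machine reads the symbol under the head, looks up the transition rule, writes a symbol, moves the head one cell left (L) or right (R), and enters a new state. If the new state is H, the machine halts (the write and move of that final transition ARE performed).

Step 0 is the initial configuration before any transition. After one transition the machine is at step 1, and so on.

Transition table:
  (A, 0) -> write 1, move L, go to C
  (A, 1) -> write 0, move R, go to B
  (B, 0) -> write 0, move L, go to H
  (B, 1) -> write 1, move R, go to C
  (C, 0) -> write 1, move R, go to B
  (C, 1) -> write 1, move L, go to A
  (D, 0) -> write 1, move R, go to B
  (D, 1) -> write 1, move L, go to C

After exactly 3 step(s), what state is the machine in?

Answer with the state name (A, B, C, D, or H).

Step 1: in state A at pos 0, read 0 -> (A,0)->write 1,move L,goto C. Now: state=C, head=-1, tape[-2..1]=0010 (head:  ^)
Step 2: in state C at pos -1, read 0 -> (C,0)->write 1,move R,goto B. Now: state=B, head=0, tape[-2..1]=0110 (head:   ^)
Step 3: in state B at pos 0, read 1 -> (B,1)->write 1,move R,goto C. Now: state=C, head=1, tape[-2..2]=01100 (head:    ^)

Answer: C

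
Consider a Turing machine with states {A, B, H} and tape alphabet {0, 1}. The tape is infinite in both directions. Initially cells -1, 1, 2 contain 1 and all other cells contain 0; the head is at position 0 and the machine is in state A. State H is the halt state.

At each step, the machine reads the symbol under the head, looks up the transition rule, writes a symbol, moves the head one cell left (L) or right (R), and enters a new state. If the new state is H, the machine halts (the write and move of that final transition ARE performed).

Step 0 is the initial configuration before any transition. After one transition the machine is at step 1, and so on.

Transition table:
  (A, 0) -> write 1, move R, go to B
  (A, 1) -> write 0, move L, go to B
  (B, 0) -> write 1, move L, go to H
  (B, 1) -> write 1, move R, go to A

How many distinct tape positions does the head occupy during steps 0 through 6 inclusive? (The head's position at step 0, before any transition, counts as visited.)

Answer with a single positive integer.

Step 1: in state A at pos 0, read 0 -> (A,0)->write 1,move R,goto B. Now: state=B, head=1, tape[-2..3]=011110 (head:    ^)
Step 2: in state B at pos 1, read 1 -> (B,1)->write 1,move R,goto A. Now: state=A, head=2, tape[-2..3]=011110 (head:     ^)
Step 3: in state A at pos 2, read 1 -> (A,1)->write 0,move L,goto B. Now: state=B, head=1, tape[-2..3]=011100 (head:    ^)
Step 4: in state B at pos 1, read 1 -> (B,1)->write 1,move R,goto A. Now: state=A, head=2, tape[-2..3]=011100 (head:     ^)
Step 5: in state A at pos 2, read 0 -> (A,0)->write 1,move R,goto B. Now: state=B, head=3, tape[-2..4]=0111100 (head:      ^)
Step 6: in state B at pos 3, read 0 -> (B,0)->write 1,move L,goto H. Now: state=H, head=2, tape[-2..4]=0111110 (head:     ^)
Head positions at steps 0..6: starting at 0, distinct positions visited = {0, 1, 2, 3} -> 4 position(s)

Answer: 4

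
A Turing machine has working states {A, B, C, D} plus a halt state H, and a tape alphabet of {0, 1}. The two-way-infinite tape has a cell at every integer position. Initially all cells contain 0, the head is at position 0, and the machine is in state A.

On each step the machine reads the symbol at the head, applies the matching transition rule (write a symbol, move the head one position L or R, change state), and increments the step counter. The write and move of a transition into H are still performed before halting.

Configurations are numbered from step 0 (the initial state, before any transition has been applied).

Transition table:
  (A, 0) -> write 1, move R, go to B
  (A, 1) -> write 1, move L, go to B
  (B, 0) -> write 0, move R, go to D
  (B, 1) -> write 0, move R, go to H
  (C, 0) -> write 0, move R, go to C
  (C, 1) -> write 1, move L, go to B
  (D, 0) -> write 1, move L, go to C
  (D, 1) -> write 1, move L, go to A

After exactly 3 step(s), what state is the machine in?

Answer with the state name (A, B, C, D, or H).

Step 1: in state A at pos 0, read 0 -> (A,0)->write 1,move R,goto B. Now: state=B, head=1, tape[-1..2]=0100 (head:   ^)
Step 2: in state B at pos 1, read 0 -> (B,0)->write 0,move R,goto D. Now: state=D, head=2, tape[-1..3]=01000 (head:    ^)
Step 3: in state D at pos 2, read 0 -> (D,0)->write 1,move L,goto C. Now: state=C, head=1, tape[-1..3]=01010 (head:   ^)

Answer: C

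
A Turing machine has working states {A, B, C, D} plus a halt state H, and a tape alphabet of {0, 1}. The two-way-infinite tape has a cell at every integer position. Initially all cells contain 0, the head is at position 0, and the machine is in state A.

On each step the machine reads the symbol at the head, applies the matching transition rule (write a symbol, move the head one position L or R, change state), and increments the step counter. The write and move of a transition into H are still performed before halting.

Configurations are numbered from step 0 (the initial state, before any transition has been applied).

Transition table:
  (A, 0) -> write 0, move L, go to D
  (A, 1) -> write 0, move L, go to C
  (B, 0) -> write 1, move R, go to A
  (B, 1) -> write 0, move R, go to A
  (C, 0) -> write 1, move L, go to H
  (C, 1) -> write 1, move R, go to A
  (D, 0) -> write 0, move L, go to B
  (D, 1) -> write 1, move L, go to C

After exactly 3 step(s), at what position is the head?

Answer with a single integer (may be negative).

Step 1: in state A at pos 0, read 0 -> (A,0)->write 0,move L,goto D. Now: state=D, head=-1, tape[-2..1]=0000 (head:  ^)
Step 2: in state D at pos -1, read 0 -> (D,0)->write 0,move L,goto B. Now: state=B, head=-2, tape[-3..1]=00000 (head:  ^)
Step 3: in state B at pos -2, read 0 -> (B,0)->write 1,move R,goto A. Now: state=A, head=-1, tape[-3..1]=01000 (head:   ^)

Answer: -1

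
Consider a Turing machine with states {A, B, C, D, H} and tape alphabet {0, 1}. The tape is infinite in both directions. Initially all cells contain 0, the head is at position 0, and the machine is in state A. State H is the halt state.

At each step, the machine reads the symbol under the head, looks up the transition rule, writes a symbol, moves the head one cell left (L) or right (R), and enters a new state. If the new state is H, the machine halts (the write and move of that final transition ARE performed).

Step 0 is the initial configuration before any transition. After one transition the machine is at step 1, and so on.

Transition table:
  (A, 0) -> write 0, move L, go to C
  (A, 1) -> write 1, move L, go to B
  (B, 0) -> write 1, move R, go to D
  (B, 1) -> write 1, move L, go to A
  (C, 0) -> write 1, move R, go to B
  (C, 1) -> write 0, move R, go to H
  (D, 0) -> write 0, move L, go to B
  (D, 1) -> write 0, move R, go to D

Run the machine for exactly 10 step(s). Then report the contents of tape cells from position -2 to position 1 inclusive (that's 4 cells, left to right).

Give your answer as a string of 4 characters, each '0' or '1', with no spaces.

Answer: 1000

Derivation:
Step 1: in state A at pos 0, read 0 -> (A,0)->write 0,move L,goto C. Now: state=C, head=-1, tape[-2..1]=0000 (head:  ^)
Step 2: in state C at pos -1, read 0 -> (C,0)->write 1,move R,goto B. Now: state=B, head=0, tape[-2..1]=0100 (head:   ^)
Step 3: in state B at pos 0, read 0 -> (B,0)->write 1,move R,goto D. Now: state=D, head=1, tape[-2..2]=01100 (head:    ^)
Step 4: in state D at pos 1, read 0 -> (D,0)->write 0,move L,goto B. Now: state=B, head=0, tape[-2..2]=01100 (head:   ^)
Step 5: in state B at pos 0, read 1 -> (B,1)->write 1,move L,goto A. Now: state=A, head=-1, tape[-2..2]=01100 (head:  ^)
Step 6: in state A at pos -1, read 1 -> (A,1)->write 1,move L,goto B. Now: state=B, head=-2, tape[-3..2]=001100 (head:  ^)
Step 7: in state B at pos -2, read 0 -> (B,0)->write 1,move R,goto D. Now: state=D, head=-1, tape[-3..2]=011100 (head:   ^)
Step 8: in state D at pos -1, read 1 -> (D,1)->write 0,move R,goto D. Now: state=D, head=0, tape[-3..2]=010100 (head:    ^)
Step 9: in state D at pos 0, read 1 -> (D,1)->write 0,move R,goto D. Now: state=D, head=1, tape[-3..2]=010000 (head:     ^)
Step 10: in state D at pos 1, read 0 -> (D,0)->write 0,move L,goto B. Now: state=B, head=0, tape[-3..2]=010000 (head:    ^)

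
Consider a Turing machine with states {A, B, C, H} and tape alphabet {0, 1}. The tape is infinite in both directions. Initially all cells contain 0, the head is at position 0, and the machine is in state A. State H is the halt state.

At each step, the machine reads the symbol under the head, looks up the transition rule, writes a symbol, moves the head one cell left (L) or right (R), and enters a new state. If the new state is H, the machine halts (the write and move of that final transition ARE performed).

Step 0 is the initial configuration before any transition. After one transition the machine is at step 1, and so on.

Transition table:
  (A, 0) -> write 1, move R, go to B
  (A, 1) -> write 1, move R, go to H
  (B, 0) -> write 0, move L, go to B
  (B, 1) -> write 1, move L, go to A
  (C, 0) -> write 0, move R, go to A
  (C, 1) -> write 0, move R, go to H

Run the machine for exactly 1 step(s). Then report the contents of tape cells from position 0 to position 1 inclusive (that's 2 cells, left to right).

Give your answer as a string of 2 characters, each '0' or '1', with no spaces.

Step 1: in state A at pos 0, read 0 -> (A,0)->write 1,move R,goto B. Now: state=B, head=1, tape[-1..2]=0100 (head:   ^)

Answer: 10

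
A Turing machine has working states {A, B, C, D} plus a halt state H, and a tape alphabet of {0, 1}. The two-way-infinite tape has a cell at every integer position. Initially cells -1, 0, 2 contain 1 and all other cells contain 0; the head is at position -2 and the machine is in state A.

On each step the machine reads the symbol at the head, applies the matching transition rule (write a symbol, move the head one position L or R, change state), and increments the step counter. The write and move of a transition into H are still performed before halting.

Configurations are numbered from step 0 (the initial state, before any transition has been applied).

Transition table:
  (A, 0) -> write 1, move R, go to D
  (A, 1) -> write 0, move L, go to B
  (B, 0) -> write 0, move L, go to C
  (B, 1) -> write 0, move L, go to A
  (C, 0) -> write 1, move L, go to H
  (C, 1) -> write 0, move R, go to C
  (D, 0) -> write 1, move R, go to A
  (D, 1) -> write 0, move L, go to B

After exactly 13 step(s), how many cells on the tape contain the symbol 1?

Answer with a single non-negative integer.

Answer: 4

Derivation:
Step 1: in state A at pos -2, read 0 -> (A,0)->write 1,move R,goto D. Now: state=D, head=-1, tape[-3..3]=0111010 (head:   ^)
Step 2: in state D at pos -1, read 1 -> (D,1)->write 0,move L,goto B. Now: state=B, head=-2, tape[-3..3]=0101010 (head:  ^)
Step 3: in state B at pos -2, read 1 -> (B,1)->write 0,move L,goto A. Now: state=A, head=-3, tape[-4..3]=00001010 (head:  ^)
Step 4: in state A at pos -3, read 0 -> (A,0)->write 1,move R,goto D. Now: state=D, head=-2, tape[-4..3]=01001010 (head:   ^)
Step 5: in state D at pos -2, read 0 -> (D,0)->write 1,move R,goto A. Now: state=A, head=-1, tape[-4..3]=01101010 (head:    ^)
Step 6: in state A at pos -1, read 0 -> (A,0)->write 1,move R,goto D. Now: state=D, head=0, tape[-4..3]=01111010 (head:     ^)
Step 7: in state D at pos 0, read 1 -> (D,1)->write 0,move L,goto B. Now: state=B, head=-1, tape[-4..3]=01110010 (head:    ^)
Step 8: in state B at pos -1, read 1 -> (B,1)->write 0,move L,goto A. Now: state=A, head=-2, tape[-4..3]=01100010 (head:   ^)
Step 9: in state A at pos -2, read 1 -> (A,1)->write 0,move L,goto B. Now: state=B, head=-3, tape[-4..3]=01000010 (head:  ^)
Step 10: in state B at pos -3, read 1 -> (B,1)->write 0,move L,goto A. Now: state=A, head=-4, tape[-5..3]=000000010 (head:  ^)
Step 11: in state A at pos -4, read 0 -> (A,0)->write 1,move R,goto D. Now: state=D, head=-3, tape[-5..3]=010000010 (head:   ^)
Step 12: in state D at pos -3, read 0 -> (D,0)->write 1,move R,goto A. Now: state=A, head=-2, tape[-5..3]=011000010 (head:    ^)
Step 13: in state A at pos -2, read 0 -> (A,0)->write 1,move R,goto D. Now: state=D, head=-1, tape[-5..3]=011100010 (head:     ^)
Cells containing 1 after step 13: {-4, -3, -2, 2} -> 4 cell(s)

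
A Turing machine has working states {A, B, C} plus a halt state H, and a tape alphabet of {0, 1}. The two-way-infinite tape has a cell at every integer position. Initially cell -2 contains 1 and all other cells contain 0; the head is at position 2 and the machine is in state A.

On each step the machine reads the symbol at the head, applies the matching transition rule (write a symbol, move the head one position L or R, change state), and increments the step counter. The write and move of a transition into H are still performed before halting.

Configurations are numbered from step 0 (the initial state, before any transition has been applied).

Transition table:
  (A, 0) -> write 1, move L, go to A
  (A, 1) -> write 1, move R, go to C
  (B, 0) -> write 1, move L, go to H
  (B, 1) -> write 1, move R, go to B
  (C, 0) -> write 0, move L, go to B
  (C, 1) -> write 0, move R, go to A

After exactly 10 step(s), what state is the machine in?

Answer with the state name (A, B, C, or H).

Answer: B

Derivation:
Step 1: in state A at pos 2, read 0 -> (A,0)->write 1,move L,goto A. Now: state=A, head=1, tape[-3..3]=0100010 (head:     ^)
Step 2: in state A at pos 1, read 0 -> (A,0)->write 1,move L,goto A. Now: state=A, head=0, tape[-3..3]=0100110 (head:    ^)
Step 3: in state A at pos 0, read 0 -> (A,0)->write 1,move L,goto A. Now: state=A, head=-1, tape[-3..3]=0101110 (head:   ^)
Step 4: in state A at pos -1, read 0 -> (A,0)->write 1,move L,goto A. Now: state=A, head=-2, tape[-3..3]=0111110 (head:  ^)
Step 5: in state A at pos -2, read 1 -> (A,1)->write 1,move R,goto C. Now: state=C, head=-1, tape[-3..3]=0111110 (head:   ^)
Step 6: in state C at pos -1, read 1 -> (C,1)->write 0,move R,goto A. Now: state=A, head=0, tape[-3..3]=0101110 (head:    ^)
Step 7: in state A at pos 0, read 1 -> (A,1)->write 1,move R,goto C. Now: state=C, head=1, tape[-3..3]=0101110 (head:     ^)
Step 8: in state C at pos 1, read 1 -> (C,1)->write 0,move R,goto A. Now: state=A, head=2, tape[-3..3]=0101010 (head:      ^)
Step 9: in state A at pos 2, read 1 -> (A,1)->write 1,move R,goto C. Now: state=C, head=3, tape[-3..4]=01010100 (head:       ^)
Step 10: in state C at pos 3, read 0 -> (C,0)->write 0,move L,goto B. Now: state=B, head=2, tape[-3..4]=01010100 (head:      ^)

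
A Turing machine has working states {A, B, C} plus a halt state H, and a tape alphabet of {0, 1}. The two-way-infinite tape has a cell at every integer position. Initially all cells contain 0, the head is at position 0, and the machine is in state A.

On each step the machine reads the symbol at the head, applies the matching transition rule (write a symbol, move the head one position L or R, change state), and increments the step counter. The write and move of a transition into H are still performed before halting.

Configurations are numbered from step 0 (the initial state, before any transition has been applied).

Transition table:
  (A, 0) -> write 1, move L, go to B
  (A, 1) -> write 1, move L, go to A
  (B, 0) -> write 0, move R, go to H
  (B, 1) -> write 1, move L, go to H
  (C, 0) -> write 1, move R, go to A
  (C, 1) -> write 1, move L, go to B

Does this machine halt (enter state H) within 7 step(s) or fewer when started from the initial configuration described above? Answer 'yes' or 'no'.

Step 1: in state A at pos 0, read 0 -> (A,0)->write 1,move L,goto B. Now: state=B, head=-1, tape[-2..1]=0010 (head:  ^)
Step 2: in state B at pos -1, read 0 -> (B,0)->write 0,move R,goto H. Now: state=H, head=0, tape[-2..1]=0010 (head:   ^)
State H reached at step 2; 2 <= 7 -> yes

Answer: yes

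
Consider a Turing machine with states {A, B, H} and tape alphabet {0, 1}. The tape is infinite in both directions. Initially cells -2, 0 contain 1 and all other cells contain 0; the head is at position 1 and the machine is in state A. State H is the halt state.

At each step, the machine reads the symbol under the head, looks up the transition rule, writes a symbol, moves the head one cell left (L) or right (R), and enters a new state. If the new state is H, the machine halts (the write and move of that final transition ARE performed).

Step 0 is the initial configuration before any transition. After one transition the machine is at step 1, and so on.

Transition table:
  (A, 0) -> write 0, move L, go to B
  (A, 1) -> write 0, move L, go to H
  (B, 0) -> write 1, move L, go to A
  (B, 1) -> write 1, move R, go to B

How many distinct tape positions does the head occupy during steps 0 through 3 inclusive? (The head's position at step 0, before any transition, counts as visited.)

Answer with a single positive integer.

Step 1: in state A at pos 1, read 0 -> (A,0)->write 0,move L,goto B. Now: state=B, head=0, tape[-3..2]=010100 (head:    ^)
Step 2: in state B at pos 0, read 1 -> (B,1)->write 1,move R,goto B. Now: state=B, head=1, tape[-3..2]=010100 (head:     ^)
Step 3: in state B at pos 1, read 0 -> (B,0)->write 1,move L,goto A. Now: state=A, head=0, tape[-3..2]=010110 (head:    ^)
Head positions at steps 0..3: starting at 1, distinct positions visited = {0, 1} -> 2 position(s)

Answer: 2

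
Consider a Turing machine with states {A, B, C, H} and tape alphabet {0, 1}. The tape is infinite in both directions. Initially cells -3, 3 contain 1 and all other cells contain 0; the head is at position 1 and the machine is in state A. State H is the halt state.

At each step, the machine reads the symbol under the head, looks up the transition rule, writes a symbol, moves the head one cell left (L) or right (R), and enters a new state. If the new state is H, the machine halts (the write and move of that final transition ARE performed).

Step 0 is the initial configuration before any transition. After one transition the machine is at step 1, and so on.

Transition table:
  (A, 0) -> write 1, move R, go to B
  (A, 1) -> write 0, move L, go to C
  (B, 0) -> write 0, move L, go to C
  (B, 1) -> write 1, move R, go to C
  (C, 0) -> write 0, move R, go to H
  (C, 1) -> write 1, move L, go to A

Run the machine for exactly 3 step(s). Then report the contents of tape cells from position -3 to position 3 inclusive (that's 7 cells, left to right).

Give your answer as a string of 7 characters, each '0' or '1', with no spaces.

Answer: 1000101

Derivation:
Step 1: in state A at pos 1, read 0 -> (A,0)->write 1,move R,goto B. Now: state=B, head=2, tape[-4..4]=010001010 (head:       ^)
Step 2: in state B at pos 2, read 0 -> (B,0)->write 0,move L,goto C. Now: state=C, head=1, tape[-4..4]=010001010 (head:      ^)
Step 3: in state C at pos 1, read 1 -> (C,1)->write 1,move L,goto A. Now: state=A, head=0, tape[-4..4]=010001010 (head:     ^)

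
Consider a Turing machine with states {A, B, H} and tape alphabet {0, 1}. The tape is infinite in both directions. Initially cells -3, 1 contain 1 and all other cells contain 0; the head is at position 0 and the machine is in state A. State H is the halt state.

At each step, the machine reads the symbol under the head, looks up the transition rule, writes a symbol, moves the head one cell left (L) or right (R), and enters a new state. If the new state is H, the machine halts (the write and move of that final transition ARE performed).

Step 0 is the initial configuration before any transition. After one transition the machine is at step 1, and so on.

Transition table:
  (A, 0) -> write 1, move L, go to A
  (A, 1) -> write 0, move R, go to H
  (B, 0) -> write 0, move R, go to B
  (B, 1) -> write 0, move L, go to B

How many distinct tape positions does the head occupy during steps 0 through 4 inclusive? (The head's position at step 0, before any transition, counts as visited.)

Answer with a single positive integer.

Answer: 4

Derivation:
Step 1: in state A at pos 0, read 0 -> (A,0)->write 1,move L,goto A. Now: state=A, head=-1, tape[-4..2]=0100110 (head:    ^)
Step 2: in state A at pos -1, read 0 -> (A,0)->write 1,move L,goto A. Now: state=A, head=-2, tape[-4..2]=0101110 (head:   ^)
Step 3: in state A at pos -2, read 0 -> (A,0)->write 1,move L,goto A. Now: state=A, head=-3, tape[-4..2]=0111110 (head:  ^)
Step 4: in state A at pos -3, read 1 -> (A,1)->write 0,move R,goto H. Now: state=H, head=-2, tape[-4..2]=0011110 (head:   ^)
Head positions at steps 0..4: starting at 0, distinct positions visited = {-3, -2, -1, 0} -> 4 position(s)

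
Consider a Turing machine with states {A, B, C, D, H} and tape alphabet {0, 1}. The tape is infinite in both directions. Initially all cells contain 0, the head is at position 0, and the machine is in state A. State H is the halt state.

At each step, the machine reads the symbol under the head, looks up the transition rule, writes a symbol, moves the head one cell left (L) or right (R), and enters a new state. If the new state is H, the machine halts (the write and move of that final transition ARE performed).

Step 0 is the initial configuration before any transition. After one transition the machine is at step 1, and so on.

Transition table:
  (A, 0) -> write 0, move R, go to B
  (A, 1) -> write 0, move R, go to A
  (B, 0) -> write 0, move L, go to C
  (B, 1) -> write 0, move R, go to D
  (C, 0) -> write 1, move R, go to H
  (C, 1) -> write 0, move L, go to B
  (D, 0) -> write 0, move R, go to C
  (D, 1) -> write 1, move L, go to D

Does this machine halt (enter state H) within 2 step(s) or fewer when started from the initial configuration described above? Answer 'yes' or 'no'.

Step 1: in state A at pos 0, read 0 -> (A,0)->write 0,move R,goto B. Now: state=B, head=1, tape[-1..2]=0000 (head:   ^)
Step 2: in state B at pos 1, read 0 -> (B,0)->write 0,move L,goto C. Now: state=C, head=0, tape[-1..2]=0000 (head:  ^)
After 2 step(s): state = C (not H) -> not halted within 2 -> no

Answer: no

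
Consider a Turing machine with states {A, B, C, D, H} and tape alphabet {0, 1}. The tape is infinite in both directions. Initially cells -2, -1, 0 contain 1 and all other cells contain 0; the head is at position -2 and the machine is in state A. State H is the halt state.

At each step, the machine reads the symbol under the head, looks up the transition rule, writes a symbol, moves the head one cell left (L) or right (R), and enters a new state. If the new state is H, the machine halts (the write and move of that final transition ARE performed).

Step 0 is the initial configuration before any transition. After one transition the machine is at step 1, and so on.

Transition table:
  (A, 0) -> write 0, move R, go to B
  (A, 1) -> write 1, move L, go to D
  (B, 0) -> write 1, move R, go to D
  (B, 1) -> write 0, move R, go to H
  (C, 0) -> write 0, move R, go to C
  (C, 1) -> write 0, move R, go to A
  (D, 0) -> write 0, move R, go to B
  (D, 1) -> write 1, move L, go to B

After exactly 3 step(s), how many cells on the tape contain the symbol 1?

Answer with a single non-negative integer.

Step 1: in state A at pos -2, read 1 -> (A,1)->write 1,move L,goto D. Now: state=D, head=-3, tape[-4..1]=001110 (head:  ^)
Step 2: in state D at pos -3, read 0 -> (D,0)->write 0,move R,goto B. Now: state=B, head=-2, tape[-4..1]=001110 (head:   ^)
Step 3: in state B at pos -2, read 1 -> (B,1)->write 0,move R,goto H. Now: state=H, head=-1, tape[-4..1]=000110 (head:    ^)
Cells containing 1 after step 3: {-1, 0} -> 2 cell(s)

Answer: 2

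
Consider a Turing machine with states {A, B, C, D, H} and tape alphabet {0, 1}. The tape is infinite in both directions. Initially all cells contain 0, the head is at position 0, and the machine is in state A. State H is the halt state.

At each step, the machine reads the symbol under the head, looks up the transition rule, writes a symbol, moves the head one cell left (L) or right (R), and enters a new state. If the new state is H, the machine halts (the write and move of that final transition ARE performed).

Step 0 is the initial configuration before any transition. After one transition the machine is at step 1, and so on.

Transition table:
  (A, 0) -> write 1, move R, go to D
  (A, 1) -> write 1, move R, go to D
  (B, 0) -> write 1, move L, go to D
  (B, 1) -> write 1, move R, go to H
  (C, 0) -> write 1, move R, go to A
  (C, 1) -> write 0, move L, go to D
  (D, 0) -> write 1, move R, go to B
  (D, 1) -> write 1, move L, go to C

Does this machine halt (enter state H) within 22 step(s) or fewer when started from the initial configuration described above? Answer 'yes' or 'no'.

Answer: yes

Derivation:
Step 1: in state A at pos 0, read 0 -> (A,0)->write 1,move R,goto D. Now: state=D, head=1, tape[-1..2]=0100 (head:   ^)
Step 2: in state D at pos 1, read 0 -> (D,0)->write 1,move R,goto B. Now: state=B, head=2, tape[-1..3]=01100 (head:    ^)
Step 3: in state B at pos 2, read 0 -> (B,0)->write 1,move L,goto D. Now: state=D, head=1, tape[-1..3]=01110 (head:   ^)
Step 4: in state D at pos 1, read 1 -> (D,1)->write 1,move L,goto C. Now: state=C, head=0, tape[-1..3]=01110 (head:  ^)
Step 5: in state C at pos 0, read 1 -> (C,1)->write 0,move L,goto D. Now: state=D, head=-1, tape[-2..3]=000110 (head:  ^)
Step 6: in state D at pos -1, read 0 -> (D,0)->write 1,move R,goto B. Now: state=B, head=0, tape[-2..3]=010110 (head:   ^)
Step 7: in state B at pos 0, read 0 -> (B,0)->write 1,move L,goto D. Now: state=D, head=-1, tape[-2..3]=011110 (head:  ^)
Step 8: in state D at pos -1, read 1 -> (D,1)->write 1,move L,goto C. Now: state=C, head=-2, tape[-3..3]=0011110 (head:  ^)
Step 9: in state C at pos -2, read 0 -> (C,0)->write 1,move R,goto A. Now: state=A, head=-1, tape[-3..3]=0111110 (head:   ^)
Step 10: in state A at pos -1, read 1 -> (A,1)->write 1,move R,goto D. Now: state=D, head=0, tape[-3..3]=0111110 (head:    ^)
Step 11: in state D at pos 0, read 1 -> (D,1)->write 1,move L,goto C. Now: state=C, head=-1, tape[-3..3]=0111110 (head:   ^)
Step 12: in state C at pos -1, read 1 -> (C,1)->write 0,move L,goto D. Now: state=D, head=-2, tape[-3..3]=0101110 (head:  ^)
Step 13: in state D at pos -2, read 1 -> (D,1)->write 1,move L,goto C. Now: state=C, head=-3, tape[-4..3]=00101110 (head:  ^)
Step 14: in state C at pos -3, read 0 -> (C,0)->write 1,move R,goto A. Now: state=A, head=-2, tape[-4..3]=01101110 (head:   ^)
Step 15: in state A at pos -2, read 1 -> (A,1)->write 1,move R,goto D. Now: state=D, head=-1, tape[-4..3]=01101110 (head:    ^)
Step 16: in state D at pos -1, read 0 -> (D,0)->write 1,move R,goto B. Now: state=B, head=0, tape[-4..3]=01111110 (head:     ^)
Step 17: in state B at pos 0, read 1 -> (B,1)->write 1,move R,goto H. Now: state=H, head=1, tape[-4..3]=01111110 (head:      ^)
State H reached at step 17; 17 <= 22 -> yes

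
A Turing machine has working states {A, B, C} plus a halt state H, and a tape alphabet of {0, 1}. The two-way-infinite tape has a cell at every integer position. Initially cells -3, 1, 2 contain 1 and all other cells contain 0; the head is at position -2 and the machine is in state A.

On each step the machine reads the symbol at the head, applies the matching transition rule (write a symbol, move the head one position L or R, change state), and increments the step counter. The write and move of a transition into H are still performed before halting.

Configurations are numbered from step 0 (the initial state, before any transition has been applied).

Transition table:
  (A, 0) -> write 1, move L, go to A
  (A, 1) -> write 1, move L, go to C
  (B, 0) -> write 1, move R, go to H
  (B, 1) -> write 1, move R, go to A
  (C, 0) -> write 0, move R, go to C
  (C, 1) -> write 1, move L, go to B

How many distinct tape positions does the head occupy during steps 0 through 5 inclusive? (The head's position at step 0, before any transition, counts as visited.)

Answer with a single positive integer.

Step 1: in state A at pos -2, read 0 -> (A,0)->write 1,move L,goto A. Now: state=A, head=-3, tape[-4..3]=01100110 (head:  ^)
Step 2: in state A at pos -3, read 1 -> (A,1)->write 1,move L,goto C. Now: state=C, head=-4, tape[-5..3]=001100110 (head:  ^)
Step 3: in state C at pos -4, read 0 -> (C,0)->write 0,move R,goto C. Now: state=C, head=-3, tape[-5..3]=001100110 (head:   ^)
Step 4: in state C at pos -3, read 1 -> (C,1)->write 1,move L,goto B. Now: state=B, head=-4, tape[-5..3]=001100110 (head:  ^)
Step 5: in state B at pos -4, read 0 -> (B,0)->write 1,move R,goto H. Now: state=H, head=-3, tape[-5..3]=011100110 (head:   ^)
Head positions at steps 0..5: starting at -2, distinct positions visited = {-4, -3, -2} -> 3 position(s)

Answer: 3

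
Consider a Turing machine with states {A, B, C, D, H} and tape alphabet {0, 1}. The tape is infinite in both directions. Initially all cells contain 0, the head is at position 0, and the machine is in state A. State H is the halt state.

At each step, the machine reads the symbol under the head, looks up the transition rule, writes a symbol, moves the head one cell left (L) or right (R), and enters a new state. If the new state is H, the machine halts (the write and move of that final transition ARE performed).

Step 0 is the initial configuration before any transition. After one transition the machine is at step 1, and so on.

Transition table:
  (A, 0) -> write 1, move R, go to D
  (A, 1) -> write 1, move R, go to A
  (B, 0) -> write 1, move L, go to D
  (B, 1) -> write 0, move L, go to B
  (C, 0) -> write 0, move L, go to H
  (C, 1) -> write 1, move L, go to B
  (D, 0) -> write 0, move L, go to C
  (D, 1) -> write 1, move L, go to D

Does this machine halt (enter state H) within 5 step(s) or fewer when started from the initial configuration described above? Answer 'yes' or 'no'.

Answer: no

Derivation:
Step 1: in state A at pos 0, read 0 -> (A,0)->write 1,move R,goto D. Now: state=D, head=1, tape[-1..2]=0100 (head:   ^)
Step 2: in state D at pos 1, read 0 -> (D,0)->write 0,move L,goto C. Now: state=C, head=0, tape[-1..2]=0100 (head:  ^)
Step 3: in state C at pos 0, read 1 -> (C,1)->write 1,move L,goto B. Now: state=B, head=-1, tape[-2..2]=00100 (head:  ^)
Step 4: in state B at pos -1, read 0 -> (B,0)->write 1,move L,goto D. Now: state=D, head=-2, tape[-3..2]=001100 (head:  ^)
Step 5: in state D at pos -2, read 0 -> (D,0)->write 0,move L,goto C. Now: state=C, head=-3, tape[-4..2]=0001100 (head:  ^)
After 5 step(s): state = C (not H) -> not halted within 5 -> no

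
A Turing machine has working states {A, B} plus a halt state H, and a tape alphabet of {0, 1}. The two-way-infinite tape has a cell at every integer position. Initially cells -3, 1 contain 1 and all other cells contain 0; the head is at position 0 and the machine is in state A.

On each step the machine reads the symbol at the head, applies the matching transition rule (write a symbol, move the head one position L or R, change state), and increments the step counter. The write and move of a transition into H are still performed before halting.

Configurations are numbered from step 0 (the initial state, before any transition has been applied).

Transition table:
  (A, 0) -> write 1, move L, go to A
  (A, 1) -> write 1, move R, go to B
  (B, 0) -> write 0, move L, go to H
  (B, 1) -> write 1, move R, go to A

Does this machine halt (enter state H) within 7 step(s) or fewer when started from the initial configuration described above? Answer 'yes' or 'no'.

Step 1: in state A at pos 0, read 0 -> (A,0)->write 1,move L,goto A. Now: state=A, head=-1, tape[-4..2]=0100110 (head:    ^)
Step 2: in state A at pos -1, read 0 -> (A,0)->write 1,move L,goto A. Now: state=A, head=-2, tape[-4..2]=0101110 (head:   ^)
Step 3: in state A at pos -2, read 0 -> (A,0)->write 1,move L,goto A. Now: state=A, head=-3, tape[-4..2]=0111110 (head:  ^)
Step 4: in state A at pos -3, read 1 -> (A,1)->write 1,move R,goto B. Now: state=B, head=-2, tape[-4..2]=0111110 (head:   ^)
Step 5: in state B at pos -2, read 1 -> (B,1)->write 1,move R,goto A. Now: state=A, head=-1, tape[-4..2]=0111110 (head:    ^)
Step 6: in state A at pos -1, read 1 -> (A,1)->write 1,move R,goto B. Now: state=B, head=0, tape[-4..2]=0111110 (head:     ^)
Step 7: in state B at pos 0, read 1 -> (B,1)->write 1,move R,goto A. Now: state=A, head=1, tape[-4..2]=0111110 (head:      ^)
After 7 step(s): state = A (not H) -> not halted within 7 -> no

Answer: no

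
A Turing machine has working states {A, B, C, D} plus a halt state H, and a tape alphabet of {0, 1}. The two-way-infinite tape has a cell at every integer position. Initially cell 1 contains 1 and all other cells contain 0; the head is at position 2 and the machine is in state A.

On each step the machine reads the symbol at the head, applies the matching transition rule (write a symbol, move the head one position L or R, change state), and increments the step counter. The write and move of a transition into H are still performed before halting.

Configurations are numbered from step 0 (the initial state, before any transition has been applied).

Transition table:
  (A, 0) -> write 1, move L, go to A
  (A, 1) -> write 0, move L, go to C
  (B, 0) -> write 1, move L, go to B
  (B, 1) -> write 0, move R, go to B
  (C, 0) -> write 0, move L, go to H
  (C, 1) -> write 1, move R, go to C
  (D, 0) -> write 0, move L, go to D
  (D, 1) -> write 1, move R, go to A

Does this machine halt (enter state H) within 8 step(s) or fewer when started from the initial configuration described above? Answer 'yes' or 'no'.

Step 1: in state A at pos 2, read 0 -> (A,0)->write 1,move L,goto A. Now: state=A, head=1, tape[0..3]=0110 (head:  ^)
Step 2: in state A at pos 1, read 1 -> (A,1)->write 0,move L,goto C. Now: state=C, head=0, tape[-1..3]=00010 (head:  ^)
Step 3: in state C at pos 0, read 0 -> (C,0)->write 0,move L,goto H. Now: state=H, head=-1, tape[-2..3]=000010 (head:  ^)
State H reached at step 3; 3 <= 8 -> yes

Answer: yes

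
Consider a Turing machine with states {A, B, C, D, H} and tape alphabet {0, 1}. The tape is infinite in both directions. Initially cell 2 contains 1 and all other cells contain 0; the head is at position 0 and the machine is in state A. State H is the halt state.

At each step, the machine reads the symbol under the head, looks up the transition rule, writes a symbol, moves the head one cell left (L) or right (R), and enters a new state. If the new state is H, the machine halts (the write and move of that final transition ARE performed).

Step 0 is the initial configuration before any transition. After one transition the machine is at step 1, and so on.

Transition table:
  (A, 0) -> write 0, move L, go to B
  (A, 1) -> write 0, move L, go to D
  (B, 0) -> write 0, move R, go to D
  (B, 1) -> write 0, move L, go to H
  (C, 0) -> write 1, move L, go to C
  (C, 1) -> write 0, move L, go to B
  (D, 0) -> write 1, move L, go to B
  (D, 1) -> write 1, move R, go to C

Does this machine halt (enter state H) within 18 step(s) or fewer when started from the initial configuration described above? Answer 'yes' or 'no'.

Answer: yes

Derivation:
Step 1: in state A at pos 0, read 0 -> (A,0)->write 0,move L,goto B. Now: state=B, head=-1, tape[-2..3]=000010 (head:  ^)
Step 2: in state B at pos -1, read 0 -> (B,0)->write 0,move R,goto D. Now: state=D, head=0, tape[-2..3]=000010 (head:   ^)
Step 3: in state D at pos 0, read 0 -> (D,0)->write 1,move L,goto B. Now: state=B, head=-1, tape[-2..3]=001010 (head:  ^)
Step 4: in state B at pos -1, read 0 -> (B,0)->write 0,move R,goto D. Now: state=D, head=0, tape[-2..3]=001010 (head:   ^)
Step 5: in state D at pos 0, read 1 -> (D,1)->write 1,move R,goto C. Now: state=C, head=1, tape[-2..3]=001010 (head:    ^)
Step 6: in state C at pos 1, read 0 -> (C,0)->write 1,move L,goto C. Now: state=C, head=0, tape[-2..3]=001110 (head:   ^)
Step 7: in state C at pos 0, read 1 -> (C,1)->write 0,move L,goto B. Now: state=B, head=-1, tape[-2..3]=000110 (head:  ^)
Step 8: in state B at pos -1, read 0 -> (B,0)->write 0,move R,goto D. Now: state=D, head=0, tape[-2..3]=000110 (head:   ^)
Step 9: in state D at pos 0, read 0 -> (D,0)->write 1,move L,goto B. Now: state=B, head=-1, tape[-2..3]=001110 (head:  ^)
Step 10: in state B at pos -1, read 0 -> (B,0)->write 0,move R,goto D. Now: state=D, head=0, tape[-2..3]=001110 (head:   ^)
Step 11: in state D at pos 0, read 1 -> (D,1)->write 1,move R,goto C. Now: state=C, head=1, tape[-2..3]=001110 (head:    ^)
Step 12: in state C at pos 1, read 1 -> (C,1)->write 0,move L,goto B. Now: state=B, head=0, tape[-2..3]=001010 (head:   ^)
Step 13: in state B at pos 0, read 1 -> (B,1)->write 0,move L,goto H. Now: state=H, head=-1, tape[-2..3]=000010 (head:  ^)
State H reached at step 13; 13 <= 18 -> yes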